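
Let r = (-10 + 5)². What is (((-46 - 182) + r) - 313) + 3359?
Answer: 2843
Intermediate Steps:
r = 25 (r = (-5)² = 25)
(((-46 - 182) + r) - 313) + 3359 = (((-46 - 182) + 25) - 313) + 3359 = ((-228 + 25) - 313) + 3359 = (-203 - 313) + 3359 = -516 + 3359 = 2843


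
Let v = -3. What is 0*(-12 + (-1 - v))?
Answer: 0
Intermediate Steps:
0*(-12 + (-1 - v)) = 0*(-12 + (-1 - 1*(-3))) = 0*(-12 + (-1 + 3)) = 0*(-12 + 2) = 0*(-10) = 0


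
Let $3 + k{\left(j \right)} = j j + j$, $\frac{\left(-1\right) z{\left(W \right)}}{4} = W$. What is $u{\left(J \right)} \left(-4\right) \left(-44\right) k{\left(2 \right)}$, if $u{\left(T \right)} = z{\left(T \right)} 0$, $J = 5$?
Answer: $0$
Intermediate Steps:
$z{\left(W \right)} = - 4 W$
$u{\left(T \right)} = 0$ ($u{\left(T \right)} = - 4 T 0 = 0$)
$k{\left(j \right)} = -3 + j + j^{2}$ ($k{\left(j \right)} = -3 + \left(j j + j\right) = -3 + \left(j^{2} + j\right) = -3 + \left(j + j^{2}\right) = -3 + j + j^{2}$)
$u{\left(J \right)} \left(-4\right) \left(-44\right) k{\left(2 \right)} = 0 \left(-4\right) \left(-44\right) \left(-3 + 2 + 2^{2}\right) = 0 \left(-44\right) \left(-3 + 2 + 4\right) = 0 \cdot 3 = 0$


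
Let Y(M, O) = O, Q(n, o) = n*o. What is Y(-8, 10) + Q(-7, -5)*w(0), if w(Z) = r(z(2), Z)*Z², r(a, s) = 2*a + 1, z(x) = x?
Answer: 10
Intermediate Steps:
r(a, s) = 1 + 2*a
w(Z) = 5*Z² (w(Z) = (1 + 2*2)*Z² = (1 + 4)*Z² = 5*Z²)
Y(-8, 10) + Q(-7, -5)*w(0) = 10 + (-7*(-5))*(5*0²) = 10 + 35*(5*0) = 10 + 35*0 = 10 + 0 = 10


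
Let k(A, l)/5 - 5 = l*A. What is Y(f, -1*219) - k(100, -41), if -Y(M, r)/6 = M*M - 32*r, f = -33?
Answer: -28107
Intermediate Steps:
k(A, l) = 25 + 5*A*l (k(A, l) = 25 + 5*(l*A) = 25 + 5*(A*l) = 25 + 5*A*l)
Y(M, r) = -6*M**2 + 192*r (Y(M, r) = -6*(M*M - 32*r) = -6*(M**2 - 32*r) = -6*M**2 + 192*r)
Y(f, -1*219) - k(100, -41) = (-6*(-33)**2 + 192*(-1*219)) - (25 + 5*100*(-41)) = (-6*1089 + 192*(-219)) - (25 - 20500) = (-6534 - 42048) - 1*(-20475) = -48582 + 20475 = -28107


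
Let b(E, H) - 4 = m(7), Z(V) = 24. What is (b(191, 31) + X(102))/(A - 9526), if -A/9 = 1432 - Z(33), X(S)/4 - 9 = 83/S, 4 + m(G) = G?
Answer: -2359/1132098 ≈ -0.0020837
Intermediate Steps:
m(G) = -4 + G
b(E, H) = 7 (b(E, H) = 4 + (-4 + 7) = 4 + 3 = 7)
X(S) = 36 + 332/S (X(S) = 36 + 4*(83/S) = 36 + 332/S)
A = -12672 (A = -9*(1432 - 1*24) = -9*(1432 - 24) = -9*1408 = -12672)
(b(191, 31) + X(102))/(A - 9526) = (7 + (36 + 332/102))/(-12672 - 9526) = (7 + (36 + 332*(1/102)))/(-22198) = (7 + (36 + 166/51))*(-1/22198) = (7 + 2002/51)*(-1/22198) = (2359/51)*(-1/22198) = -2359/1132098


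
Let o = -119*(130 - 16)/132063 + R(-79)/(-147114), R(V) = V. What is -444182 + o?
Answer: -2876570107889557/6476105394 ≈ -4.4418e+5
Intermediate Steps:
o = -661771849/6476105394 (o = -119*(130 - 16)/132063 - 79/(-147114) = -119*114*(1/132063) - 79*(-1/147114) = -13566*1/132063 + 79/147114 = -4522/44021 + 79/147114 = -661771849/6476105394 ≈ -0.10219)
-444182 + o = -444182 - 661771849/6476105394 = -2876570107889557/6476105394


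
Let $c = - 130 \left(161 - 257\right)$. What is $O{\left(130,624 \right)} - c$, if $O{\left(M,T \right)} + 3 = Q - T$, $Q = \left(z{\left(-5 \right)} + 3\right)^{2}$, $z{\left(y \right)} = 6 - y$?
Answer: $-12911$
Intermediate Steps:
$Q = 196$ ($Q = \left(\left(6 - -5\right) + 3\right)^{2} = \left(\left(6 + 5\right) + 3\right)^{2} = \left(11 + 3\right)^{2} = 14^{2} = 196$)
$O{\left(M,T \right)} = 193 - T$ ($O{\left(M,T \right)} = -3 - \left(-196 + T\right) = 193 - T$)
$c = 12480$ ($c = \left(-130\right) \left(-96\right) = 12480$)
$O{\left(130,624 \right)} - c = \left(193 - 624\right) - 12480 = -431 - 12480 = -12911$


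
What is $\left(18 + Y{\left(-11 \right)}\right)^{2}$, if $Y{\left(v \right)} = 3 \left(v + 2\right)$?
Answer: $81$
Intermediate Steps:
$Y{\left(v \right)} = 6 + 3 v$ ($Y{\left(v \right)} = 3 \left(2 + v\right) = 6 + 3 v$)
$\left(18 + Y{\left(-11 \right)}\right)^{2} = \left(18 + \left(6 + 3 \left(-11\right)\right)\right)^{2} = \left(18 + \left(6 - 33\right)\right)^{2} = \left(18 - 27\right)^{2} = \left(-9\right)^{2} = 81$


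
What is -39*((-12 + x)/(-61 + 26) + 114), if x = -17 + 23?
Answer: -155844/35 ≈ -4452.7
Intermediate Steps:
x = 6
-39*((-12 + x)/(-61 + 26) + 114) = -39*((-12 + 6)/(-61 + 26) + 114) = -39*(-6/(-35) + 114) = -39*(-6*(-1/35) + 114) = -39*(6/35 + 114) = -39*3996/35 = -155844/35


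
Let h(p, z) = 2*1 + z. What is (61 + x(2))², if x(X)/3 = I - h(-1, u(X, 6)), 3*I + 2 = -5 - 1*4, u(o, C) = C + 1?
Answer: 529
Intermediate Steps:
u(o, C) = 1 + C
h(p, z) = 2 + z
I = -11/3 (I = -⅔ + (-5 - 1*4)/3 = -⅔ + (-5 - 4)/3 = -⅔ + (⅓)*(-9) = -⅔ - 3 = -11/3 ≈ -3.6667)
x(X) = -38 (x(X) = 3*(-11/3 - (2 + (1 + 6))) = 3*(-11/3 - (2 + 7)) = 3*(-11/3 - 1*9) = 3*(-11/3 - 9) = 3*(-38/3) = -38)
(61 + x(2))² = (61 - 38)² = 23² = 529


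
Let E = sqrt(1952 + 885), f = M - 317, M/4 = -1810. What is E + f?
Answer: -7557 + sqrt(2837) ≈ -7503.7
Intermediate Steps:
M = -7240 (M = 4*(-1810) = -7240)
f = -7557 (f = -7240 - 317 = -7557)
E = sqrt(2837) ≈ 53.263
E + f = sqrt(2837) - 7557 = -7557 + sqrt(2837)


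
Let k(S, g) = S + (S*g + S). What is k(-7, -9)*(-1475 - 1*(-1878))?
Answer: 19747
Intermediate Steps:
k(S, g) = 2*S + S*g (k(S, g) = S + (S + S*g) = 2*S + S*g)
k(-7, -9)*(-1475 - 1*(-1878)) = (-7*(2 - 9))*(-1475 - 1*(-1878)) = (-7*(-7))*(-1475 + 1878) = 49*403 = 19747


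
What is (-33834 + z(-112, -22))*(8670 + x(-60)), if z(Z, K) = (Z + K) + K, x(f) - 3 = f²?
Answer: -417159270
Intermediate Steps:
x(f) = 3 + f²
z(Z, K) = Z + 2*K (z(Z, K) = (K + Z) + K = Z + 2*K)
(-33834 + z(-112, -22))*(8670 + x(-60)) = (-33834 + (-112 + 2*(-22)))*(8670 + (3 + (-60)²)) = (-33834 + (-112 - 44))*(8670 + (3 + 3600)) = (-33834 - 156)*(8670 + 3603) = -33990*12273 = -417159270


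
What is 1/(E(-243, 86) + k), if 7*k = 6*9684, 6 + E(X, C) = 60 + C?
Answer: 7/59084 ≈ 0.00011848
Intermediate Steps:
E(X, C) = 54 + C (E(X, C) = -6 + (60 + C) = 54 + C)
k = 58104/7 (k = (6*9684)/7 = (1/7)*58104 = 58104/7 ≈ 8300.6)
1/(E(-243, 86) + k) = 1/((54 + 86) + 58104/7) = 1/(140 + 58104/7) = 1/(59084/7) = 7/59084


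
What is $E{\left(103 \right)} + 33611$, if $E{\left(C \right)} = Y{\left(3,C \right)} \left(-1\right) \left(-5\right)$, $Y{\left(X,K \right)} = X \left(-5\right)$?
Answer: $33536$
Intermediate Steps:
$Y{\left(X,K \right)} = - 5 X$
$E{\left(C \right)} = -75$ ($E{\left(C \right)} = \left(-5\right) 3 \left(-1\right) \left(-5\right) = \left(-15\right) \left(-1\right) \left(-5\right) = 15 \left(-5\right) = -75$)
$E{\left(103 \right)} + 33611 = -75 + 33611 = 33536$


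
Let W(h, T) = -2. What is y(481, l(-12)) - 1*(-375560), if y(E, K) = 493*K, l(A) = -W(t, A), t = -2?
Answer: 376546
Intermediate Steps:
l(A) = 2 (l(A) = -1*(-2) = 2)
y(481, l(-12)) - 1*(-375560) = 493*2 - 1*(-375560) = 986 + 375560 = 376546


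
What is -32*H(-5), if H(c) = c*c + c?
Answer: -640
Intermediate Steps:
H(c) = c + c**2 (H(c) = c**2 + c = c + c**2)
-32*H(-5) = -(-160)*(1 - 5) = -(-160)*(-4) = -32*20 = -640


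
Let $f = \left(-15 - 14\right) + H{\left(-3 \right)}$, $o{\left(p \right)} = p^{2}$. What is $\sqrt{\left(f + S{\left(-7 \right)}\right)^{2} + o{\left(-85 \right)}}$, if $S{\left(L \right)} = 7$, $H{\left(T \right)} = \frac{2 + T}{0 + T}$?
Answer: $\frac{5 \sqrt{2770}}{3} \approx 87.718$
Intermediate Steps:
$H{\left(T \right)} = \frac{2 + T}{T}$
$f = - \frac{86}{3}$ ($f = \left(-15 - 14\right) + \frac{2 - 3}{-3} = -29 - - \frac{1}{3} = -29 + \frac{1}{3} = - \frac{86}{3} \approx -28.667$)
$\sqrt{\left(f + S{\left(-7 \right)}\right)^{2} + o{\left(-85 \right)}} = \sqrt{\left(- \frac{86}{3} + 7\right)^{2} + \left(-85\right)^{2}} = \sqrt{\left(- \frac{65}{3}\right)^{2} + 7225} = \sqrt{\frac{4225}{9} + 7225} = \sqrt{\frac{69250}{9}} = \frac{5 \sqrt{2770}}{3}$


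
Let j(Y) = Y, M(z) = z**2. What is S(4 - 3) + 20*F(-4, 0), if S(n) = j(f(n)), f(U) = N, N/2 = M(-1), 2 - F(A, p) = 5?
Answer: -58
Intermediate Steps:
F(A, p) = -3 (F(A, p) = 2 - 1*5 = 2 - 5 = -3)
N = 2 (N = 2*(-1)**2 = 2*1 = 2)
f(U) = 2
S(n) = 2
S(4 - 3) + 20*F(-4, 0) = 2 + 20*(-3) = 2 - 60 = -58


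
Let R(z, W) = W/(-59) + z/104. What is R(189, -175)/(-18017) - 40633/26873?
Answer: -4492860842919/2970872280376 ≈ -1.5123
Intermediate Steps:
R(z, W) = -W/59 + z/104 (R(z, W) = W*(-1/59) + z*(1/104) = -W/59 + z/104)
R(189, -175)/(-18017) - 40633/26873 = (-1/59*(-175) + (1/104)*189)/(-18017) - 40633/26873 = (175/59 + 189/104)*(-1/18017) - 40633*1/26873 = (29351/6136)*(-1/18017) - 40633/26873 = -29351/110552312 - 40633/26873 = -4492860842919/2970872280376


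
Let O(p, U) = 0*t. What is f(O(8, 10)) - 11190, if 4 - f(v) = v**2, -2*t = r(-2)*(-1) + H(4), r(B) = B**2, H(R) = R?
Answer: -11186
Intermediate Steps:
t = 0 (t = -((-2)**2*(-1) + 4)/2 = -(4*(-1) + 4)/2 = -(-4 + 4)/2 = -1/2*0 = 0)
O(p, U) = 0 (O(p, U) = 0*0 = 0)
f(v) = 4 - v**2
f(O(8, 10)) - 11190 = (4 - 1*0**2) - 11190 = (4 - 1*0) - 11190 = (4 + 0) - 11190 = 4 - 11190 = -11186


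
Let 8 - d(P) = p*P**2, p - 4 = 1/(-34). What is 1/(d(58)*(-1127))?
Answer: 17/255754618 ≈ 6.6470e-8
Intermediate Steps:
p = 135/34 (p = 4 + 1/(-34) = 4 - 1/34 = 135/34 ≈ 3.9706)
d(P) = 8 - 135*P**2/34
1/(d(58)*(-1127)) = 1/((8 - 135/34*58**2)*(-1127)) = 1/((8 - 135/34*3364)*(-1127)) = 1/((8 - 227070/17)*(-1127)) = 1/(-226934/17*(-1127)) = 1/(255754618/17) = 17/255754618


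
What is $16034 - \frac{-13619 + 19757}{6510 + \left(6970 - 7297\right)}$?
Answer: $\frac{11014676}{687} \approx 16033.0$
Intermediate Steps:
$16034 - \frac{-13619 + 19757}{6510 + \left(6970 - 7297\right)} = 16034 - \frac{6138}{6510 - 327} = 16034 - \frac{6138}{6183} = 16034 - 6138 \cdot \frac{1}{6183} = 16034 - \frac{682}{687} = \frac{11014676}{687}$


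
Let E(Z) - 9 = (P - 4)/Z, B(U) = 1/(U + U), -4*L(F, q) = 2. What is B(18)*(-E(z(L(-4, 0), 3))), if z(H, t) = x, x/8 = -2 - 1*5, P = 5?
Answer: -503/2016 ≈ -0.24950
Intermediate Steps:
L(F, q) = -½ (L(F, q) = -¼*2 = -½)
B(U) = 1/(2*U)
x = -56 (x = 8*(-2 - 1*5) = 8*(-2 - 5) = 8*(-7) = -56)
z(H, t) = -56
E(Z) = 9 + 1/Z (E(Z) = 9 + (5 - 4)/Z = 9 + 1/Z)
B(18)*(-E(z(L(-4, 0), 3))) = ((½)/18)*(-(9 + 1/(-56))) = ((½)*(1/18))*(-(9 - 1/56)) = (-1*503/56)/36 = (1/36)*(-503/56) = -503/2016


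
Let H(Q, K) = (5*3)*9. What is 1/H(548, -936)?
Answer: 1/135 ≈ 0.0074074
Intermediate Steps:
H(Q, K) = 135 (H(Q, K) = 15*9 = 135)
1/H(548, -936) = 1/135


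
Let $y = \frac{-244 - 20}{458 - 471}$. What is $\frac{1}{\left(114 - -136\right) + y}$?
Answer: $\frac{13}{3514} \approx 0.0036995$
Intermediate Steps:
$y = \frac{264}{13}$ ($y = - \frac{264}{-13} = \left(-264\right) \left(- \frac{1}{13}\right) = \frac{264}{13} \approx 20.308$)
$\frac{1}{\left(114 - -136\right) + y} = \frac{1}{\left(114 - -136\right) + \frac{264}{13}} = \frac{1}{\left(114 + 136\right) + \frac{264}{13}} = \frac{1}{250 + \frac{264}{13}} = \frac{1}{\frac{3514}{13}} = \frac{13}{3514}$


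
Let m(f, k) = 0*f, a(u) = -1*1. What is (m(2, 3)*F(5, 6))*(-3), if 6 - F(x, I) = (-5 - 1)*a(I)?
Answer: 0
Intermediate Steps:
a(u) = -1
F(x, I) = 0 (F(x, I) = 6 - (-5 - 1)*(-1) = 6 - (-6)*(-1) = 6 - 1*6 = 6 - 6 = 0)
m(f, k) = 0
(m(2, 3)*F(5, 6))*(-3) = (0*0)*(-3) = 0*(-3) = 0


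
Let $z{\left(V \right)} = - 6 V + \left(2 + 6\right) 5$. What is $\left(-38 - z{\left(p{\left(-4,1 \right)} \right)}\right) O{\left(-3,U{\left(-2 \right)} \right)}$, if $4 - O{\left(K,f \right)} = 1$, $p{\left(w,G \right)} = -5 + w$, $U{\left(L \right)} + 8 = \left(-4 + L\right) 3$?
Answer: $-396$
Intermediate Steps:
$U{\left(L \right)} = -20 + 3 L$ ($U{\left(L \right)} = -8 + \left(-4 + L\right) 3 = -8 + \left(-12 + 3 L\right) = -20 + 3 L$)
$z{\left(V \right)} = 40 - 6 V$ ($z{\left(V \right)} = - 6 V + 8 \cdot 5 = - 6 V + 40 = 40 - 6 V$)
$O{\left(K,f \right)} = 3$ ($O{\left(K,f \right)} = 4 - 1 = 3$)
$\left(-38 - z{\left(p{\left(-4,1 \right)} \right)}\right) O{\left(-3,U{\left(-2 \right)} \right)} = \left(-38 - \left(40 - 6 \left(-5 - 4\right)\right)\right) 3 = \left(-38 - \left(40 - -54\right)\right) 3 = \left(-38 - \left(40 + 54\right)\right) 3 = \left(-38 - 94\right) 3 = \left(-132\right) 3 = -396$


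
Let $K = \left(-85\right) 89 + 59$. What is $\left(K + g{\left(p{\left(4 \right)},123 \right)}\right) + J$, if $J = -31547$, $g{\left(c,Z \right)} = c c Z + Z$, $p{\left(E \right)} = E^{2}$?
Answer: $-7442$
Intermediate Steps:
$g{\left(c,Z \right)} = Z + Z c^{2}$ ($g{\left(c,Z \right)} = c^{2} Z + Z = Z c^{2} + Z = Z + Z c^{2}$)
$K = -7506$ ($K = -7565 + 59 = -7506$)
$\left(K + g{\left(p{\left(4 \right)},123 \right)}\right) + J = \left(-7506 + 123 \left(1 + \left(4^{2}\right)^{2}\right)\right) - 31547 = \left(-7506 + 123 \left(1 + 16^{2}\right)\right) - 31547 = \left(-7506 + 123 \left(1 + 256\right)\right) - 31547 = \left(-7506 + 123 \cdot 257\right) - 31547 = \left(-7506 + 31611\right) - 31547 = 24105 - 31547 = -7442$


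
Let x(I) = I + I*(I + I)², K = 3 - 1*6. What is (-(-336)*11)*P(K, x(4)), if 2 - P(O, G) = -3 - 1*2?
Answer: 25872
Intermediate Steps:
K = -3 (K = 3 - 6 = -3)
x(I) = I + 4*I³ (x(I) = I + I*(2*I)² = I + I*(4*I²) = I + 4*I³)
P(O, G) = 7 (P(O, G) = 2 - (-3 - 1*2) = 2 - (-3 - 2) = 2 - 1*(-5) = 2 + 5 = 7)
(-(-336)*11)*P(K, x(4)) = -(-336)*11*7 = -84*(-44)*7 = 3696*7 = 25872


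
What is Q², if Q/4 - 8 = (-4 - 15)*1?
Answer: 1936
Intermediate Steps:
Q = -44 (Q = 32 + 4*((-4 - 15)*1) = 32 + 4*(-19*1) = 32 + 4*(-19) = 32 - 76 = -44)
Q² = (-44)² = 1936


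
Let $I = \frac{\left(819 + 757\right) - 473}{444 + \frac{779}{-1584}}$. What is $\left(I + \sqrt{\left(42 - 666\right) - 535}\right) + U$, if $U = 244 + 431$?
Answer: $\frac{475946127}{702517} + i \sqrt{1159} \approx 677.49 + 34.044 i$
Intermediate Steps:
$U = 675$
$I = \frac{1747152}{702517}$ ($I = \frac{1576 - 473}{444 + 779 \left(- \frac{1}{1584}\right)} = \frac{1103}{444 - \frac{779}{1584}} = \frac{1103}{\frac{702517}{1584}} = 1103 \cdot \frac{1584}{702517} = \frac{1747152}{702517} \approx 2.487$)
$\left(I + \sqrt{\left(42 - 666\right) - 535}\right) + U = \left(\frac{1747152}{702517} + \sqrt{\left(42 - 666\right) - 535}\right) + 675 = \left(\frac{1747152}{702517} + \sqrt{-624 - 535}\right) + 675 = \left(\frac{1747152}{702517} + \sqrt{-1159}\right) + 675 = \left(\frac{1747152}{702517} + i \sqrt{1159}\right) + 675 = \frac{475946127}{702517} + i \sqrt{1159}$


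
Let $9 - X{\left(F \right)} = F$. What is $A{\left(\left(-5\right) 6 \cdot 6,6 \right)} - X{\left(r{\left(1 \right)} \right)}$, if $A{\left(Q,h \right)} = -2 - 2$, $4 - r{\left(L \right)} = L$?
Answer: $-10$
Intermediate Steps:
$r{\left(L \right)} = 4 - L$
$X{\left(F \right)} = 9 - F$
$A{\left(Q,h \right)} = -4$ ($A{\left(Q,h \right)} = -2 - 2 = -4$)
$A{\left(\left(-5\right) 6 \cdot 6,6 \right)} - X{\left(r{\left(1 \right)} \right)} = -4 - \left(9 - \left(4 - 1\right)\right) = -4 - \left(9 - 3\right) = -4 - 6 = -10$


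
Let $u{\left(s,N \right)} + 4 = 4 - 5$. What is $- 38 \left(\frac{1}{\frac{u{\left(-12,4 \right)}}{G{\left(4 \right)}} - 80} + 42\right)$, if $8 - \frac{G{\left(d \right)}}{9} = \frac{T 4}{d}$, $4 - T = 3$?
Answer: $- \frac{8049426}{5045} \approx -1595.5$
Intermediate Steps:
$T = 1$ ($T = 4 - 3 = 1$)
$u{\left(s,N \right)} = -5$ ($u{\left(s,N \right)} = -4 + \left(4 - 5\right) = -4 - 1 = -5$)
$G{\left(d \right)} = 72 - \frac{36}{d}$ ($G{\left(d \right)} = 72 - 9 \frac{1 \cdot 4}{d} = 72 - 9 \frac{4}{d} = 72 - \frac{36}{d}$)
$- 38 \left(\frac{1}{\frac{u{\left(-12,4 \right)}}{G{\left(4 \right)}} - 80} + 42\right) = - 38 \left(\frac{1}{- \frac{5}{72 - \frac{36}{4}} - 80} + 42\right) = - 38 \left(\frac{1}{- \frac{5}{72 - 9} - 80} + 42\right) = - 38 \left(\frac{1}{- \frac{5}{63} - 80} + 42\right) = - 38 \left(\frac{1}{- \frac{5045}{63}} + 42\right) = - 38 \left(- \frac{63}{5045} + 42\right) = \left(-38\right) \frac{211827}{5045} = - \frac{8049426}{5045}$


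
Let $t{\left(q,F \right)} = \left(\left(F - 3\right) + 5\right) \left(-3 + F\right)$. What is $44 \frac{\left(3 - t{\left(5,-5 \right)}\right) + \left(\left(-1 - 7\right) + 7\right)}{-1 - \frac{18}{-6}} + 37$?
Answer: $-447$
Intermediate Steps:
$t{\left(q,F \right)} = \left(-3 + F\right) \left(2 + F\right)$ ($t{\left(q,F \right)} = \left(\left(-3 + F\right) + 5\right) \left(-3 + F\right) = \left(2 + F\right) \left(-3 + F\right) = \left(-3 + F\right) \left(2 + F\right)$)
$44 \frac{\left(3 - t{\left(5,-5 \right)}\right) + \left(\left(-1 - 7\right) + 7\right)}{-1 - \frac{18}{-6}} + 37 = 44 \frac{\left(3 - \left(-6 + \left(-5\right)^{2} - -5\right)\right) + \left(\left(-1 - 7\right) + 7\right)}{-1 - \frac{18}{-6}} + 37 = 44 \frac{\left(3 - \left(-6 + 25 + 5\right)\right) + \left(-8 + 7\right)}{-1 - -3} + 37 = 44 \frac{\left(3 - 24\right) - 1}{-1 + 3} + 37 = 44 \frac{\left(3 - 24\right) - 1}{2} + 37 = 44 \left(-21 - 1\right) \frac{1}{2} + 37 = 44 \left(\left(-22\right) \frac{1}{2}\right) + 37 = 44 \left(-11\right) + 37 = -484 + 37 = -447$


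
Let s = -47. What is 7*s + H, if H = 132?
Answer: -197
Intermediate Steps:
7*s + H = 7*(-47) + 132 = -329 + 132 = -197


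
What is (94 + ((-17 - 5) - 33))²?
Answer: 1521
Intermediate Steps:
(94 + ((-17 - 5) - 33))² = (94 + (-22 - 33))² = (94 - 55)² = 39² = 1521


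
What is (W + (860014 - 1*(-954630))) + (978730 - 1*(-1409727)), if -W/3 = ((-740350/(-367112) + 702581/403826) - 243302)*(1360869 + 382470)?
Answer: 47160280034621710295099/37062342628 ≈ 1.2725e+12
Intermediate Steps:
W = 47160124257852348205671/37062342628 (W = -3*((-740350/(-367112) + 702581/403826) - 243302)*(1360869 + 382470) = -3*((-740350*(-1/367112) + 702581*(1/403826)) - 243302)*1743339 = -3*((370175/183556 + 702581/403826) - 243302)*1743339 = -3*(139224623793/37062342628 - 243302)*1743339 = -(-27051608584361589)*1743339/37062342628 = -3*(-15720041419284116068557/37062342628) = 47160124257852348205671/37062342628 ≈ 1.2725e+12)
(W + (860014 - 1*(-954630))) + (978730 - 1*(-1409727)) = (47160124257852348205671/37062342628 + (860014 - 1*(-954630))) + (978730 - 1*(-1409727)) = (47160124257852348205671/37062342628 + (860014 + 954630)) + (978730 + 1409727) = (47160124257852348205671/37062342628 + 1814644) + 2388457 = 47160191512810024050103/37062342628 + 2388457 = 47160280034621710295099/37062342628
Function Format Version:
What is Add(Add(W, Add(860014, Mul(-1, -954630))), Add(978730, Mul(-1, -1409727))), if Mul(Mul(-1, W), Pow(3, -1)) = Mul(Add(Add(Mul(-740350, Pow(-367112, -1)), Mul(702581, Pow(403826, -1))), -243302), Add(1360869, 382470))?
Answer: Rational(47160280034621710295099, 37062342628) ≈ 1.2725e+12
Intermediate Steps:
W = Rational(47160124257852348205671, 37062342628) (W = Mul(-3, Mul(Add(Add(Mul(-740350, Pow(-367112, -1)), Mul(702581, Pow(403826, -1))), -243302), Add(1360869, 382470))) = Mul(-3, Mul(Add(Add(Mul(-740350, Rational(-1, 367112)), Mul(702581, Rational(1, 403826))), -243302), 1743339)) = Mul(-3, Mul(Add(Add(Rational(370175, 183556), Rational(702581, 403826)), -243302), 1743339)) = Mul(-3, Mul(Add(Rational(139224623793, 37062342628), -243302), 1743339)) = Mul(-3, Mul(Rational(-9017202861453863, 37062342628), 1743339)) = Mul(-3, Rational(-15720041419284116068557, 37062342628)) = Rational(47160124257852348205671, 37062342628) ≈ 1.2725e+12)
Add(Add(W, Add(860014, Mul(-1, -954630))), Add(978730, Mul(-1, -1409727))) = Add(Add(Rational(47160124257852348205671, 37062342628), Add(860014, Mul(-1, -954630))), Add(978730, Mul(-1, -1409727))) = Add(Add(Rational(47160124257852348205671, 37062342628), Add(860014, 954630)), Add(978730, 1409727)) = Add(Add(Rational(47160124257852348205671, 37062342628), 1814644), 2388457) = Add(Rational(47160191512810024050103, 37062342628), 2388457) = Rational(47160280034621710295099, 37062342628)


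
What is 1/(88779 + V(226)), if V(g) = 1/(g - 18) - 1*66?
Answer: 208/18452305 ≈ 1.1272e-5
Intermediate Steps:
V(g) = -66 + 1/(-18 + g) (V(g) = 1/(-18 + g) - 66 = -66 + 1/(-18 + g))
1/(88779 + V(226)) = 1/(88779 + (1189 - 66*226)/(-18 + 226)) = 1/(88779 + (1189 - 14916)/208) = 1/(88779 + (1/208)*(-13727)) = 1/(88779 - 13727/208) = 1/(18452305/208) = 208/18452305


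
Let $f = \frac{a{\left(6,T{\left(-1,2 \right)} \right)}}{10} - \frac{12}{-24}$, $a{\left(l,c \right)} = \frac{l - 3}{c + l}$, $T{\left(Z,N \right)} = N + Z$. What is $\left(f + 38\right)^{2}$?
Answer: $\frac{1819801}{1225} \approx 1485.6$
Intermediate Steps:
$a{\left(l,c \right)} = \frac{-3 + l}{c + l}$
$f = \frac{19}{35}$ ($f = \frac{\frac{1}{\left(2 - 1\right) + 6} \left(-3 + 6\right)}{10} - \frac{12}{-24} = \frac{1}{1 + 6} \cdot 3 \cdot \frac{1}{10} - - \frac{1}{2} = \frac{1}{7} \cdot 3 \cdot \frac{1}{10} + \frac{1}{2} = \frac{3}{7} \cdot \frac{1}{10} + \frac{1}{2} = \frac{3}{70} + \frac{1}{2} = \frac{19}{35} \approx 0.54286$)
$\left(f + 38\right)^{2} = \left(\frac{19}{35} + 38\right)^{2} = \left(\frac{1349}{35}\right)^{2} = \frac{1819801}{1225}$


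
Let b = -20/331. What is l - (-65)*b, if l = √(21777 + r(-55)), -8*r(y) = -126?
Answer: -1300/331 + 7*√1779/2 ≈ 143.70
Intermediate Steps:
b = -20/331 (b = -20*1/331 = -20/331 ≈ -0.060423)
r(y) = 63/4 (r(y) = -⅛*(-126) = 63/4)
l = 7*√1779/2 (l = √(21777 + 63/4) = √(87171/4) = 7*√1779/2 ≈ 147.62)
l - (-65)*b = 7*√1779/2 - (-65)*(-20)/331 = 7*√1779/2 - 1*1300/331 = 7*√1779/2 - 1300/331 = -1300/331 + 7*√1779/2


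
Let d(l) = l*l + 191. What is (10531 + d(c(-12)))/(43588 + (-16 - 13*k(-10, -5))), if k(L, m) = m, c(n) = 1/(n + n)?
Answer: 561443/2284992 ≈ 0.24571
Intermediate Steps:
c(n) = 1/(2*n)
d(l) = 191 + l² (d(l) = l² + 191 = 191 + l²)
(10531 + d(c(-12)))/(43588 + (-16 - 13*k(-10, -5))) = (10531 + (191 + ((½)/(-12))²))/(43588 + (-16 - 13*(-5))) = (10531 + (191 + ((½)*(-1/12))²))/(43588 + (-16 + 65)) = (10531 + (191 + (-1/24)²))/(43588 + 49) = (10531 + (191 + 1/576))/43637 = (10531 + 110017/576)*(1/43637) = (6175873/576)*(1/43637) = 561443/2284992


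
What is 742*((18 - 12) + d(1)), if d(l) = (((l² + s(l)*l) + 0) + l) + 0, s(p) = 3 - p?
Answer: 7420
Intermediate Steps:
d(l) = l + l² + l*(3 - l) (d(l) = (((l² + (3 - l)*l) + 0) + l) + 0 = (((l² + l*(3 - l)) + 0) + l) + 0 = ((l² + l*(3 - l)) + l) + 0 = (l + l² + l*(3 - l)) + 0 = l + l² + l*(3 - l))
742*((18 - 12) + d(1)) = 742*((18 - 12) + 4*1) = 742*(6 + 4) = 742*10 = 7420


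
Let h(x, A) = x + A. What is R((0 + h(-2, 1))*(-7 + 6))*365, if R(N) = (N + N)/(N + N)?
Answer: 365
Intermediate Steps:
h(x, A) = A + x
R(N) = 1 (R(N) = (2*N)/((2*N)) = (2*N)*(1/(2*N)) = 1)
R((0 + h(-2, 1))*(-7 + 6))*365 = 1*365 = 365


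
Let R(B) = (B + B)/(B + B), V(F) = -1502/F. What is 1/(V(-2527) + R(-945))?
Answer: 2527/4029 ≈ 0.62720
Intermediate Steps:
R(B) = 1 (R(B) = (2*B)/((2*B)) = (2*B)*(1/(2*B)) = 1)
1/(V(-2527) + R(-945)) = 1/(-1502/(-2527) + 1) = 1/(-1502*(-1/2527) + 1) = 1/(1502/2527 + 1) = 1/(4029/2527) = 2527/4029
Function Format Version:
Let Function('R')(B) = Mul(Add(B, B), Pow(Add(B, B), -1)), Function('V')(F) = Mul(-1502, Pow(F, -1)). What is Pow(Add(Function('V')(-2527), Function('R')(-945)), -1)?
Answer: Rational(2527, 4029) ≈ 0.62720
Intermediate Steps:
Function('R')(B) = 1 (Function('R')(B) = Mul(Mul(2, B), Pow(Mul(2, B), -1)) = Mul(Mul(2, B), Mul(Rational(1, 2), Pow(B, -1))) = 1)
Pow(Add(Function('V')(-2527), Function('R')(-945)), -1) = Pow(Add(Mul(-1502, Pow(-2527, -1)), 1), -1) = Pow(Add(Mul(-1502, Rational(-1, 2527)), 1), -1) = Pow(Add(Rational(1502, 2527), 1), -1) = Pow(Rational(4029, 2527), -1) = Rational(2527, 4029)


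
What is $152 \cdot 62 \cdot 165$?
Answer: $1554960$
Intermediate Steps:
$152 \cdot 62 \cdot 165 = 9424 \cdot 165 = 1554960$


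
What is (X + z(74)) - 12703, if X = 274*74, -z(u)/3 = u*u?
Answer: -8855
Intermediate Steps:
z(u) = -3*u**2 (z(u) = -3*u*u = -3*u**2)
X = 20276
(X + z(74)) - 12703 = (20276 - 3*74**2) - 12703 = (20276 - 3*5476) - 12703 = (20276 - 16428) - 12703 = 3848 - 12703 = -8855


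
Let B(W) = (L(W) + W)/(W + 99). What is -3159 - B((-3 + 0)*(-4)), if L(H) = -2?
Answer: -350659/111 ≈ -3159.1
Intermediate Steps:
B(W) = (-2 + W)/(99 + W) (B(W) = (-2 + W)/(W + 99) = (-2 + W)/(99 + W))
-3159 - B((-3 + 0)*(-4)) = -3159 - (-2 + (-3 + 0)*(-4))/(99 + (-3 + 0)*(-4)) = -3159 - (-2 - 3*(-4))/(99 - 3*(-4)) = -3159 - (-2 + 12)/(99 + 12) = -3159 - 10/111 = -350659/111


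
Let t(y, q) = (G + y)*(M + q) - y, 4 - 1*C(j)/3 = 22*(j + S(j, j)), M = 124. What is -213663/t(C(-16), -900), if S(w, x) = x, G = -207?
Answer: 71221/496572 ≈ 0.14343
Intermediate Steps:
C(j) = 12 - 132*j (C(j) = 12 - 66*(j + j) = 12 - 66*2*j = 12 - 132*j)
t(y, q) = -y + (-207 + y)*(124 + q) (t(y, q) = (-207 + y)*(124 + q) - y = -y + (-207 + y)*(124 + q))
-213663/t(C(-16), -900) = -213663/(-25668 - 207*(-900) + 123*(12 - 132*(-16)) - 900*(12 - 132*(-16))) = -213663/(-25668 + 186300 + 123*(12 + 2112) - 900*(12 + 2112)) = -213663/(-25668 + 186300 + 123*2124 - 900*2124) = -213663/(-25668 + 186300 + 261252 - 1911600) = -213663/(-1489716) = -213663*(-1/1489716) = 71221/496572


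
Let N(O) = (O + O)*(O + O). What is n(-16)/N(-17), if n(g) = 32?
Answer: 8/289 ≈ 0.027682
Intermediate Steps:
N(O) = 4*O**2 (N(O) = (2*O)*(2*O) = 4*O**2)
n(-16)/N(-17) = 32/((4*(-17)**2)) = 32/((4*289)) = 32/1156 = 32*(1/1156) = 8/289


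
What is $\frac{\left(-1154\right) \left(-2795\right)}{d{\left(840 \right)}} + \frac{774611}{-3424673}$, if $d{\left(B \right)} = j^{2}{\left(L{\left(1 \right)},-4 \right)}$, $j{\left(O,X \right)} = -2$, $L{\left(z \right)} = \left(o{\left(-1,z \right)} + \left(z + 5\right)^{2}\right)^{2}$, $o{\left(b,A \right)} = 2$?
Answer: $\frac{5523019967973}{6849346} \approx 8.0636 \cdot 10^{5}$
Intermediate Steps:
$L{\left(z \right)} = \left(2 + \left(5 + z\right)^{2}\right)^{2}$ ($L{\left(z \right)} = \left(2 + \left(z + 5\right)^{2}\right)^{2} = \left(2 + \left(5 + z\right)^{2}\right)^{2}$)
$d{\left(B \right)} = 4$ ($d{\left(B \right)} = \left(-2\right)^{2} = 4$)
$\frac{\left(-1154\right) \left(-2795\right)}{d{\left(840 \right)}} + \frac{774611}{-3424673} = \frac{\left(-1154\right) \left(-2795\right)}{4} + \frac{774611}{-3424673} = 3225430 \cdot \frac{1}{4} + 774611 \left(- \frac{1}{3424673}\right) = \frac{1612715}{2} - \frac{774611}{3424673} = \frac{5523019967973}{6849346}$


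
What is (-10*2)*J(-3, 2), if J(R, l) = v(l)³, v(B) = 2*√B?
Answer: -320*√2 ≈ -452.55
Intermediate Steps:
J(R, l) = 8*l^(3/2) (J(R, l) = (2*√l)³ = 8*l^(3/2))
(-10*2)*J(-3, 2) = (-10*2)*(8*2^(3/2)) = -160*2*√2 = -320*√2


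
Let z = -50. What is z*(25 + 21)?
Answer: -2300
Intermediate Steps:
z*(25 + 21) = -50*(25 + 21) = -50*46 = -2300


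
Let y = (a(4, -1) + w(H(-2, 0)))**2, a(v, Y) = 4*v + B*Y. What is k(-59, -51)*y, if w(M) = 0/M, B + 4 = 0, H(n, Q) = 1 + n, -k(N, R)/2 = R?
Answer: 40800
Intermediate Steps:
k(N, R) = -2*R
B = -4 (B = -4 + 0 = -4)
a(v, Y) = -4*Y + 4*v (a(v, Y) = 4*v - 4*Y = -4*Y + 4*v)
w(M) = 0
y = 400 (y = ((-4*(-1) + 4*4) + 0)**2 = ((4 + 16) + 0)**2 = (20 + 0)**2 = 20**2 = 400)
k(-59, -51)*y = -2*(-51)*400 = 102*400 = 40800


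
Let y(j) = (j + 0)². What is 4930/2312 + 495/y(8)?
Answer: 10735/1088 ≈ 9.8667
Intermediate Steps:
y(j) = j²
4930/2312 + 495/y(8) = 4930/2312 + 495/(8²) = 4930*(1/2312) + 495/64 = 145/68 + 495*(1/64) = 145/68 + 495/64 = 10735/1088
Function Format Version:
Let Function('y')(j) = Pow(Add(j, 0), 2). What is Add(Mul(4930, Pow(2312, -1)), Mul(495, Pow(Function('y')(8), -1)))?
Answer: Rational(10735, 1088) ≈ 9.8667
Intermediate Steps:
Function('y')(j) = Pow(j, 2)
Add(Mul(4930, Pow(2312, -1)), Mul(495, Pow(Function('y')(8), -1))) = Add(Mul(4930, Pow(2312, -1)), Mul(495, Pow(Pow(8, 2), -1))) = Add(Mul(4930, Rational(1, 2312)), Mul(495, Pow(64, -1))) = Add(Rational(145, 68), Mul(495, Rational(1, 64))) = Add(Rational(145, 68), Rational(495, 64)) = Rational(10735, 1088)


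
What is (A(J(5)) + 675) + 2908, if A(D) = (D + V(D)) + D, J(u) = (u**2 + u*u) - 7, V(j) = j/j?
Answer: 3670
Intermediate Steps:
V(j) = 1
J(u) = -7 + 2*u**2 (J(u) = (u**2 + u**2) - 7 = 2*u**2 - 7 = -7 + 2*u**2)
A(D) = 1 + 2*D (A(D) = (D + 1) + D = (1 + D) + D = 1 + 2*D)
(A(J(5)) + 675) + 2908 = ((1 + 2*(-7 + 2*5**2)) + 675) + 2908 = ((1 + 2*(-7 + 2*25)) + 675) + 2908 = ((1 + 2*(-7 + 50)) + 675) + 2908 = ((1 + 2*43) + 675) + 2908 = ((1 + 86) + 675) + 2908 = (87 + 675) + 2908 = 762 + 2908 = 3670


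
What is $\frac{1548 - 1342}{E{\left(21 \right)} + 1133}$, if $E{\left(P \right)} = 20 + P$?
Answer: $\frac{103}{587} \approx 0.17547$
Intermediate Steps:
$\frac{1548 - 1342}{E{\left(21 \right)} + 1133} = \frac{1548 - 1342}{\left(20 + 21\right) + 1133} = \frac{206}{41 + 1133} = \frac{206}{1174} = 206 \cdot \frac{1}{1174} = \frac{103}{587}$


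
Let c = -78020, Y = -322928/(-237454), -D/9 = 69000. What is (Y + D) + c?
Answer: -82992386076/118727 ≈ -6.9902e+5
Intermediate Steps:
D = -621000 (D = -9*69000 = -621000)
Y = 161464/118727 (Y = -322928*(-1/237454) = 161464/118727 ≈ 1.3600)
(Y + D) + c = (161464/118727 - 621000) - 78020 = -73729305536/118727 - 78020 = -82992386076/118727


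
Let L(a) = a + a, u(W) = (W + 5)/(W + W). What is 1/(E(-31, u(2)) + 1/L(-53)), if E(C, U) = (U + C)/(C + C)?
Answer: 13144/6077 ≈ 2.1629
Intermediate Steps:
u(W) = (5 + W)/(2*W) (u(W) = (5 + W)/((2*W)) = (5 + W)*(1/(2*W)) = (5 + W)/(2*W))
E(C, U) = (C + U)/(2*C) (E(C, U) = (C + U)/((2*C)) = (C + U)*(1/(2*C)) = (C + U)/(2*C))
L(a) = 2*a
1/(E(-31, u(2)) + 1/L(-53)) = 1/((1/2)*(-31 + (1/2)*(5 + 2)/2)/(-31) + 1/(2*(-53))) = 1/((1/2)*(-1/31)*(-31 + (1/2)*(1/2)*7) + 1/(-106)) = 1/((1/2)*(-1/31)*(-31 + 7/4) - 1/106) = 1/((1/2)*(-1/31)*(-117/4) - 1/106) = 1/(117/248 - 1/106) = 1/(6077/13144) = 13144/6077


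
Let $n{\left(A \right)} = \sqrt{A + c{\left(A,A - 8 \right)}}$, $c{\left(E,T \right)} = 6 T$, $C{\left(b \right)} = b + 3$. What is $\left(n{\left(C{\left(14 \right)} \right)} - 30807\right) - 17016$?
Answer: $-47823 + \sqrt{71} \approx -47815.0$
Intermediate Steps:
$C{\left(b \right)} = 3 + b$
$n{\left(A \right)} = \sqrt{-48 + 7 A}$ ($n{\left(A \right)} = \sqrt{A + 6 \left(A - 8\right)} = \sqrt{A + 6 \left(-8 + A\right)} = \sqrt{A + \left(-48 + 6 A\right)} = \sqrt{-48 + 7 A}$)
$\left(n{\left(C{\left(14 \right)} \right)} - 30807\right) - 17016 = \left(\sqrt{-48 + 7 \left(3 + 14\right)} - 30807\right) - 17016 = \left(\sqrt{-48 + 7 \cdot 17} - 30807\right) - 17016 = \left(\sqrt{-48 + 119} - 30807\right) - 17016 = \left(\sqrt{71} - 30807\right) - 17016 = \left(-30807 + \sqrt{71}\right) - 17016 = -47823 + \sqrt{71}$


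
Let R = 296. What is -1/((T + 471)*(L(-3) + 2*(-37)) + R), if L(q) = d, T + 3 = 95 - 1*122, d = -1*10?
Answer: 1/36748 ≈ 2.7212e-5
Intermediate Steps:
d = -10
T = -30 (T = -3 + (95 - 1*122) = -3 + (95 - 122) = -3 - 27 = -30)
L(q) = -10
-1/((T + 471)*(L(-3) + 2*(-37)) + R) = -1/((-30 + 471)*(-10 + 2*(-37)) + 296) = -1/(441*(-10 - 74) + 296) = -1/(441*(-84) + 296) = -1/(-37044 + 296) = -1/(-36748) = -1*(-1/36748) = 1/36748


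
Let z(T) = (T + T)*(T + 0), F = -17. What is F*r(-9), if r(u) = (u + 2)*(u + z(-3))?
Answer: 1071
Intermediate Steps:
z(T) = 2*T**2 (z(T) = (2*T)*T = 2*T**2)
r(u) = (2 + u)*(18 + u) (r(u) = (u + 2)*(u + 2*(-3)**2) = (2 + u)*(u + 2*9) = (2 + u)*(u + 18) = (2 + u)*(18 + u))
F*r(-9) = -17*(36 + (-9)**2 + 20*(-9)) = -17*(36 + 81 - 180) = -17*(-63) = 1071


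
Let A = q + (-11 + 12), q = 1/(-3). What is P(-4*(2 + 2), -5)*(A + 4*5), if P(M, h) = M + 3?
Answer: -806/3 ≈ -268.67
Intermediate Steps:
q = -⅓ ≈ -0.33333
P(M, h) = 3 + M
A = ⅔ (A = -⅓ + (-11 + 12) = -⅓ + 1 = ⅔ ≈ 0.66667)
P(-4*(2 + 2), -5)*(A + 4*5) = (3 - 4*(2 + 2))*(⅔ + 4*5) = (3 - 4*4)*(⅔ + 20) = (3 - 16)*(62/3) = -13*62/3 = -806/3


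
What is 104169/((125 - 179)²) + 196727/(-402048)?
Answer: 382474835/10855296 ≈ 35.234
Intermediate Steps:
104169/((125 - 179)²) + 196727/(-402048) = 104169/((-54)²) + 196727*(-1/402048) = 104169/2916 - 196727/402048 = 104169*(1/2916) - 196727/402048 = 34723/972 - 196727/402048 = 382474835/10855296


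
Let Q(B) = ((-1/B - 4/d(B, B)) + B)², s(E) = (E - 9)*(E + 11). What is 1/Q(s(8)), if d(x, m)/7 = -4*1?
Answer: 17689/6255001 ≈ 0.0028280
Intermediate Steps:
s(E) = (-9 + E)*(11 + E)
d(x, m) = -28 (d(x, m) = 7*(-4*1) = 7*(-4) = -28)
Q(B) = (⅐ + B - 1/B)² (Q(B) = ((-1/B - 4/(-28)) + B)² = ((-1/B - 4*(-1/28)) + B)² = ((-1/B + ⅐) + B)² = ((⅐ - 1/B) + B)² = (⅐ + B - 1/B)²)
1/Q(s(8)) = 1/((7 - (-99 + 8² + 2*8) - 7*(-99 + 8² + 2*8)²)²/(49*(-99 + 8² + 2*8)²)) = 1/((7 - (-99 + 64 + 16) - 7*(-99 + 64 + 16)²)²/(49*(-99 + 64 + 16)²)) = 1/((1/49)*(7 - 1*(-19) - 7*(-19)²)²/(-19)²) = 1/((1/49)*(1/361)*(7 + 19 - 7*361)²) = 1/((1/49)*(1/361)*(7 + 19 - 2527)²) = 1/((1/49)*(1/361)*(-2501)²) = 1/((1/49)*(1/361)*6255001) = 1/(6255001/17689) = 17689/6255001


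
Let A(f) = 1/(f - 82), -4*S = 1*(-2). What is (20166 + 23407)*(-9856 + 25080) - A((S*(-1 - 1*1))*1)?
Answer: 55058494217/83 ≈ 6.6336e+8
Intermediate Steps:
S = 1/2 (S = -(-2)/4 = -1/4*(-2) = 1/2 ≈ 0.50000)
A(f) = 1/(-82 + f)
(20166 + 23407)*(-9856 + 25080) - A((S*(-1 - 1*1))*1) = (20166 + 23407)*(-9856 + 25080) - 1/(-82 + ((-1 - 1*1)/2)*1) = 43573*15224 - 1/(-82 + ((-1 - 1)/2)*1) = 663355352 - 1/(-82 + ((1/2)*(-2))*1) = 663355352 - 1/(-82 - 1*1) = 663355352 - 1/(-82 - 1) = 663355352 - 1/(-83) = 663355352 - 1*(-1/83) = 663355352 + 1/83 = 55058494217/83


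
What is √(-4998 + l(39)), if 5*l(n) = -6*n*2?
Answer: I*√127290/5 ≈ 71.355*I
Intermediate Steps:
l(n) = -12*n/5 (l(n) = (-6*n*2)/5 = (-12*n)/5 = -12*n/5)
√(-4998 + l(39)) = √(-4998 - 12/5*39) = √(-4998 - 468/5) = √(-25458/5) = I*√127290/5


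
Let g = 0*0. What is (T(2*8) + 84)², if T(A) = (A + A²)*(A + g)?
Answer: 19678096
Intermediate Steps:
g = 0
T(A) = A*(A + A²) (T(A) = (A + A²)*(A + 0) = (A + A²)*A = A*(A + A²))
(T(2*8) + 84)² = ((2*8)²*(1 + 2*8) + 84)² = (16²*(1 + 16) + 84)² = (256*17 + 84)² = (4352 + 84)² = 4436² = 19678096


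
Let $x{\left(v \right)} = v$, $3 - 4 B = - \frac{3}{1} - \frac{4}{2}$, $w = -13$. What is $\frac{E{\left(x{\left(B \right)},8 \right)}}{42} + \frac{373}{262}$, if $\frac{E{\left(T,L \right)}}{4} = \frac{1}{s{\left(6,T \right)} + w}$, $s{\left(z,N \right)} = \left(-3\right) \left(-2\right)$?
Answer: $\frac{54307}{38514} \approx 1.4101$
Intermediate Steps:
$s{\left(z,N \right)} = 6$
$B = 2$ ($B = \frac{3}{4} - \frac{- \frac{3}{1} - \frac{4}{2}}{4} = \frac{3}{4} - \frac{\left(-3\right) 1 - 2}{4} = \frac{3}{4} - \frac{-3 - 2}{4} = \frac{3}{4} - - \frac{5}{4} = \frac{3}{4} + \frac{5}{4} = 2$)
$E{\left(T,L \right)} = - \frac{4}{7}$ ($E{\left(T,L \right)} = \frac{4}{6 - 13} = \frac{4}{-7} = 4 \left(- \frac{1}{7}\right) = - \frac{4}{7}$)
$\frac{E{\left(x{\left(B \right)},8 \right)}}{42} + \frac{373}{262} = - \frac{4}{7 \cdot 42} + \frac{373}{262} = \left(- \frac{4}{7}\right) \frac{1}{42} + 373 \cdot \frac{1}{262} = - \frac{2}{147} + \frac{373}{262} = \frac{54307}{38514}$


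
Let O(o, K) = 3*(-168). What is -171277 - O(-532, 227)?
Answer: -170773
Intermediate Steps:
O(o, K) = -504
-171277 - O(-532, 227) = -171277 - 1*(-504) = -171277 + 504 = -170773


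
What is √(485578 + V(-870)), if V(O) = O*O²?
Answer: I*√658017422 ≈ 25652.0*I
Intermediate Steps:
V(O) = O³
√(485578 + V(-870)) = √(485578 + (-870)³) = √(485578 - 658503000) = √(-658017422) = I*√658017422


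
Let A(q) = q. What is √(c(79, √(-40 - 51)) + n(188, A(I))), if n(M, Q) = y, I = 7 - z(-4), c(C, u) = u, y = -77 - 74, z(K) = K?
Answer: √(-151 + I*√91) ≈ 0.38796 + 12.294*I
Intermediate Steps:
y = -151
I = 11 (I = 7 - 1*(-4) = 7 + 4 = 11)
n(M, Q) = -151
√(c(79, √(-40 - 51)) + n(188, A(I))) = √(√(-40 - 51) - 151) = √(√(-91) - 151) = √(I*√91 - 151) = √(-151 + I*√91)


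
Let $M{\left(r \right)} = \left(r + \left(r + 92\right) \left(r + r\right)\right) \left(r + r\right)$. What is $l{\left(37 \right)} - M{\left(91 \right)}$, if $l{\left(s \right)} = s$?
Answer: $-6078217$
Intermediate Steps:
$M{\left(r \right)} = 2 r \left(r + 2 r \left(92 + r\right)\right)$ ($M{\left(r \right)} = \left(r + \left(92 + r\right) 2 r\right) 2 r = \left(r + 2 r \left(92 + r\right)\right) 2 r = 2 r \left(r + 2 r \left(92 + r\right)\right)$)
$l{\left(37 \right)} - M{\left(91 \right)} = 37 - 91^{2} \left(370 + 4 \cdot 91\right) = 37 - 8281 \left(370 + 364\right) = 37 - 8281 \cdot 734 = 37 - 6078254 = -6078217$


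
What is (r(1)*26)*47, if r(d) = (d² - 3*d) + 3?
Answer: 1222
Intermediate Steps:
r(d) = 3 + d² - 3*d
(r(1)*26)*47 = ((3 + 1² - 3*1)*26)*47 = ((3 + 1 - 3)*26)*47 = (1*26)*47 = 26*47 = 1222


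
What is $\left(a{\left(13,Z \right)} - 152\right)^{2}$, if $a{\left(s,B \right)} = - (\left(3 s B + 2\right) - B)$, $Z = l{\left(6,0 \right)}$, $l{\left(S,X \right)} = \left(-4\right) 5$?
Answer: $367236$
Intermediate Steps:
$l{\left(S,X \right)} = -20$
$Z = -20$
$a{\left(s,B \right)} = -2 + B - 3 B s$ ($a{\left(s,B \right)} = - (\left(3 B s + 2\right) - B) = - (\left(2 + 3 B s\right) - B) = - (2 - B + 3 B s) = -2 + B - 3 B s$)
$\left(a{\left(13,Z \right)} - 152\right)^{2} = \left(\left(-2 - 20 - \left(-60\right) 13\right) - 152\right)^{2} = \left(\left(-2 - 20 + 780\right) - 152\right)^{2} = \left(758 - 152\right)^{2} = 606^{2} = 367236$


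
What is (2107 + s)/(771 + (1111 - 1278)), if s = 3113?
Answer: 1305/151 ≈ 8.6424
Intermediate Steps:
(2107 + s)/(771 + (1111 - 1278)) = (2107 + 3113)/(771 + (1111 - 1278)) = 5220/(771 - 167) = 5220/604 = 5220*(1/604) = 1305/151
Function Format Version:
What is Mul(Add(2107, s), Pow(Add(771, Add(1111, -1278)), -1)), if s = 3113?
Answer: Rational(1305, 151) ≈ 8.6424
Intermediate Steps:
Mul(Add(2107, s), Pow(Add(771, Add(1111, -1278)), -1)) = Mul(Add(2107, 3113), Pow(Add(771, Add(1111, -1278)), -1)) = Mul(5220, Pow(Add(771, -167), -1)) = Mul(5220, Pow(604, -1)) = Mul(5220, Rational(1, 604)) = Rational(1305, 151)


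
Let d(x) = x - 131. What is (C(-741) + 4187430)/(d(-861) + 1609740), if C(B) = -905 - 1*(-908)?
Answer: 4187433/1608748 ≈ 2.6029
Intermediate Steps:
C(B) = 3 (C(B) = -905 + 908 = 3)
d(x) = -131 + x
(C(-741) + 4187430)/(d(-861) + 1609740) = (3 + 4187430)/((-131 - 861) + 1609740) = 4187433/(-992 + 1609740) = 4187433/1608748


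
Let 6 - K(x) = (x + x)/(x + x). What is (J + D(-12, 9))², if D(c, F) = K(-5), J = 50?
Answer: 3025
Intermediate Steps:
K(x) = 5 (K(x) = 6 - (x + x)/(x + x) = 6 - 2*x/(2*x) = 6 - 2*x*1/(2*x) = 6 - 1*1 = 6 - 1 = 5)
D(c, F) = 5
(J + D(-12, 9))² = (50 + 5)² = 55² = 3025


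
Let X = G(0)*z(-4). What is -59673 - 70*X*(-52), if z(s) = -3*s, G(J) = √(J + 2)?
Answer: -59673 + 43680*√2 ≈ 2099.8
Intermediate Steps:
G(J) = √(2 + J)
X = 12*√2 (X = √(2 + 0)*(-3*(-4)) = √2*12 = 12*√2 ≈ 16.971)
-59673 - 70*X*(-52) = -59673 - 70*(12*√2)*(-52) = -59673 - 840*√2*(-52) = -59673 - (-43680)*√2 = -59673 + 43680*√2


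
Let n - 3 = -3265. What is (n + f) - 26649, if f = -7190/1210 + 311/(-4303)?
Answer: -15576682481/520663 ≈ -29917.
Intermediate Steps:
n = -3262 (n = 3 - 3265 = -3262)
f = -3131488/520663 (f = -7190*1/1210 + 311*(-1/4303) = -719/121 - 311/4303 = -3131488/520663 ≈ -6.0144)
(n + f) - 26649 = (-3262 - 3131488/520663) - 26649 = -1701534194/520663 - 26649 = -15576682481/520663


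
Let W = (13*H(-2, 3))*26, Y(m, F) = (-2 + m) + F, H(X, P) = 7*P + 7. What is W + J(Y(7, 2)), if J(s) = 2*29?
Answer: 9522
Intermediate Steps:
H(X, P) = 7 + 7*P
Y(m, F) = -2 + F + m
J(s) = 58
W = 9464 (W = (13*(7 + 7*3))*26 = (13*(7 + 21))*26 = (13*28)*26 = 364*26 = 9464)
W + J(Y(7, 2)) = 9464 + 58 = 9522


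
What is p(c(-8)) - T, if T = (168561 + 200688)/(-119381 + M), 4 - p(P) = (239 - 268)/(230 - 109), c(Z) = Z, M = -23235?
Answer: 117841137/17256536 ≈ 6.8288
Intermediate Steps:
p(P) = 513/121 (p(P) = 4 - (239 - 268)/(230 - 109) = 4 - (-29)/121 = 4 - 1*(-29/121) = 4 + 29/121 = 513/121)
T = -369249/142616 (T = (168561 + 200688)/(-119381 - 23235) = 369249/(-142616) = 369249*(-1/142616) = -369249/142616 ≈ -2.5891)
p(c(-8)) - T = 513/121 - 1*(-369249/142616) = 513/121 + 369249/142616 = 117841137/17256536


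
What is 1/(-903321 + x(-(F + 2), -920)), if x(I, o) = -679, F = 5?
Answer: -1/904000 ≈ -1.1062e-6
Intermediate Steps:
1/(-903321 + x(-(F + 2), -920)) = 1/(-903321 - 679) = 1/(-904000) = -1/904000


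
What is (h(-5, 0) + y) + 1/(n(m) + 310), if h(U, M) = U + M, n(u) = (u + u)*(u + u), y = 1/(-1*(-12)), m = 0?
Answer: -9139/1860 ≈ -4.9134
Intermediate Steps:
y = 1/12 ≈ 0.083333
n(u) = 4*u**2 (n(u) = (2*u)*(2*u) = 4*u**2)
h(U, M) = M + U
(h(-5, 0) + y) + 1/(n(m) + 310) = ((0 - 5) + 1/12) + 1/(4*0**2 + 310) = (-5 + 1/12) + 1/(4*0 + 310) = -59/12 + 1/(0 + 310) = -59/12 + 1/310 = -9139/1860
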